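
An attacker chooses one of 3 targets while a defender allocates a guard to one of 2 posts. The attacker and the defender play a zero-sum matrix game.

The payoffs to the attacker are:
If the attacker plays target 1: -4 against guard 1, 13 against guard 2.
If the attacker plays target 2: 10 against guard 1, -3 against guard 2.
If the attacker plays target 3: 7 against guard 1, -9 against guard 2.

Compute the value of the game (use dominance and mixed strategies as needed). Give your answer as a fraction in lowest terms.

Row target 3 is strictly dominated by row target 2, so the attacker never plays it.
The remaining 2×2 game on (target 1, target 2) × (guard 1, guard 2) has no saddle point. Let the attacker play target 1 with probability p; indifference gives −4p + 10(1−p) = 13p − 3(1−p), so p = 13/30.
Similarly the defender's optimal q on guard 1 is 8/15, and the value is -4·(8/15) + (13)·(7/15) = 59/15.

59/15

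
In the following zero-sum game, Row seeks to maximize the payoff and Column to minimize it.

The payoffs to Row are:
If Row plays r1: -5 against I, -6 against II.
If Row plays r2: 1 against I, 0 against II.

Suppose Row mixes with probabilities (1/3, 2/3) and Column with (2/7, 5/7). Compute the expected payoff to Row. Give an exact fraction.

-12/7

Against (2/7, 5/7), each row's expected payoff is r1: -40/7; r2: 2/7.
Taking the (1/3, 2/3)-weighted average: (1/3)·(-40/7) + (2/3)·(2/7) = -12/7.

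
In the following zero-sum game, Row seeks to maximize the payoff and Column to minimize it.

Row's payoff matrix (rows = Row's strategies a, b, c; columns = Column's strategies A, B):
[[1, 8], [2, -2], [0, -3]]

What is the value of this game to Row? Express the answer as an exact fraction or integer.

18/11

Row c is strictly dominated by row b, so Row never plays it.
The remaining 2×2 game on (a, b) × (A, B) has no saddle point. Let Row play a with probability p; indifference gives p + 2(1−p) = 8p − 2(1−p), so p = 4/11.
Similarly Column's optimal q on A is 10/11, and the value is 1·(10/11) + (8)·(1/11) = 18/11.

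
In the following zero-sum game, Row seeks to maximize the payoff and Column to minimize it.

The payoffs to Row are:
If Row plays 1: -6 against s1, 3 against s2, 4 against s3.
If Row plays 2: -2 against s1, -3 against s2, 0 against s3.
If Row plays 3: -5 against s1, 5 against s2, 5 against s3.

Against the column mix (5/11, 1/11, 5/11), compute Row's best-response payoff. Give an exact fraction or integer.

1: (-6)·(5/11) + (3)·(1/11) + (4)·(5/11) = -7/11.
2: (-2)·(5/11) + (-3)·(1/11) + (0)·(5/11) = -13/11.
3: (-5)·(5/11) + (5)·(1/11) + (5)·(5/11) = 5/11.
The best pure response is 3 with expected payoff 5/11.

5/11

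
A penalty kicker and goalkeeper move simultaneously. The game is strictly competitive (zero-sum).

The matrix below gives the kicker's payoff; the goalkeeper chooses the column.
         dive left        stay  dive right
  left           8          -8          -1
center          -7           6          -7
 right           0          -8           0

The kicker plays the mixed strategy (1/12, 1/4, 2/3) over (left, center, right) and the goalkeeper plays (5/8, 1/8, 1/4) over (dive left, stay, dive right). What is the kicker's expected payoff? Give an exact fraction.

-163/96

Against (5/8, 1/8, 1/4), each row's expected payoff is left: 15/4; center: -43/8; right: -1.
Taking the (1/12, 1/4, 2/3)-weighted average: (1/12)·(15/4) + (1/4)·(-43/8) + (2/3)·(-1) = -163/96.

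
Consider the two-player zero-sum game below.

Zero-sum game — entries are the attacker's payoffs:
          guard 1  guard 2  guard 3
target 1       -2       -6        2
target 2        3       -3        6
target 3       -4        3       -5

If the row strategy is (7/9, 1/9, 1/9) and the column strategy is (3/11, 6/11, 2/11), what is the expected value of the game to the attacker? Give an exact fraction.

Against (3/11, 6/11, 2/11), each row's expected payoff is target 1: -38/11; target 2: 3/11; target 3: -4/11.
Taking the (7/9, 1/9, 1/9)-weighted average: (7/9)·(-38/11) + (1/9)·(3/11) + (1/9)·(-4/11) = -89/33.

-89/33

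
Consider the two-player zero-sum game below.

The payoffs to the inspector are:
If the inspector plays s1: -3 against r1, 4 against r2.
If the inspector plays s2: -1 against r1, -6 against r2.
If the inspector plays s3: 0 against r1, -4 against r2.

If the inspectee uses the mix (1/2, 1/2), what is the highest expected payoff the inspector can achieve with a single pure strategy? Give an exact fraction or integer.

s1: (-3)·(1/2) + (4)·(1/2) = 1/2.
s2: (-1)·(1/2) + (-6)·(1/2) = -7/2.
s3: (0)·(1/2) + (-4)·(1/2) = -2.
The best pure response is s1 with expected payoff 1/2.

1/2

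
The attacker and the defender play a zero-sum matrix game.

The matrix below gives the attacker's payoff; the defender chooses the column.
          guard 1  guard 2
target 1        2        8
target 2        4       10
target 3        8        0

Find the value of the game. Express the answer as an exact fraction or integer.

Row target 1 is strictly dominated by row target 2, so the attacker never plays it.
The remaining 2×2 game on (target 2, target 3) × (guard 1, guard 2) has no saddle point. Let the attacker play target 2 with probability p; indifference gives 4p + 8(1−p) = 10p, so p = 4/7.
Similarly the defender's optimal q on guard 1 is 5/7, and the value is 4·(5/7) + (10)·(2/7) = 40/7.

40/7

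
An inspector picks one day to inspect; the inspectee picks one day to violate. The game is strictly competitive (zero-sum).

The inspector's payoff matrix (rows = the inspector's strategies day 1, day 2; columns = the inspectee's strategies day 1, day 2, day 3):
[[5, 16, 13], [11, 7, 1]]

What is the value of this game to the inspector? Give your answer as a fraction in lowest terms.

23/3

Column day 2 is strictly dominated by day 3 for the inspectee (it gives the inspector more in every row).
The remaining 2×2 game on (day 1, day 2) × (day 1, day 3) has no saddle point. Let the inspector play day 1 with probability p; indifference gives 5p + 11(1−p) = 13p + (1−p), so p = 5/9.
Similarly the inspectee's optimal q on day 1 is 2/3, and the value is 5·(2/3) + (13)·(1/3) = 23/3.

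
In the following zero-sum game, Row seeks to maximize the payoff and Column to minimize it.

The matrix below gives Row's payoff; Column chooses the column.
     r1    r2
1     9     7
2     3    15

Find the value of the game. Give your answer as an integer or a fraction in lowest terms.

57/7

Row minima are 7 and 3, so Row's maximin is 7; column maxima are 9 and 15, so Column's minimax is 9. These differ, so the equilibrium is in mixed strategies.
Let Row play 1 with probability p. Column is indifferent when 9p + 3(1−p) = 7p + 15(1−p), giving p = 6/7.
Let Column play r1 with probability q. Row is indifferent when 9q + 7(1−q) = 3q + 15(1−q), giving q = 4/7.
The value is 9·(4/7) + (7)·(3/7) = 57/7.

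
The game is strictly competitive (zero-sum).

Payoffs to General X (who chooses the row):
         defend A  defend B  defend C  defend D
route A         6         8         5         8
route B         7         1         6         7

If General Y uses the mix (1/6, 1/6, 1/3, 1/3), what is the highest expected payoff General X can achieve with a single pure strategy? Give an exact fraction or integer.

route A: (6)·(1/6) + (8)·(1/6) + (5)·(1/3) + (8)·(1/3) = 20/3.
route B: (7)·(1/6) + (1)·(1/6) + (6)·(1/3) + (7)·(1/3) = 17/3.
The best pure response is route A with expected payoff 20/3.

20/3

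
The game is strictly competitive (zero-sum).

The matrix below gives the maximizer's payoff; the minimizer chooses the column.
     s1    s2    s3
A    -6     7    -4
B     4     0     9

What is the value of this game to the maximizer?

28/17

Column s3 is strictly dominated by s1 for the minimizer (it gives the maximizer more in every row).
The remaining 2×2 game on (A, B) × (s1, s2) has no saddle point. Let the maximizer play A with probability p; indifference gives −6p + 4(1−p) = 7p, so p = 4/17.
Similarly the minimizer's optimal q on s1 is 7/17, and the value is -6·(7/17) + (7)·(10/17) = 28/17.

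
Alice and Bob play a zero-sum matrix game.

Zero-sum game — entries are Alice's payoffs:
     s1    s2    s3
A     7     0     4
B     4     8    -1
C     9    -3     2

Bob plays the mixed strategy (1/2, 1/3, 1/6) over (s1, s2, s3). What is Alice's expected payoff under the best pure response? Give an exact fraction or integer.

A: (7)·(1/2) + (0)·(1/3) + (4)·(1/6) = 25/6.
B: (4)·(1/2) + (8)·(1/3) + (-1)·(1/6) = 9/2.
C: (9)·(1/2) + (-3)·(1/3) + (2)·(1/6) = 23/6.
The best pure response is B with expected payoff 9/2.

9/2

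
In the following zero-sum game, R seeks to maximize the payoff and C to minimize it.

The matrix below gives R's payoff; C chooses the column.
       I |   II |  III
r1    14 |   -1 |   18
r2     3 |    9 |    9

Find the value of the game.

Column III is strictly dominated by I for C (it gives R more in every row).
The remaining 2×2 game on (r1, r2) × (I, II) has no saddle point. Let R play r1 with probability p; indifference gives 14p + 3(1−p) = −p + 9(1−p), so p = 2/7.
Similarly C's optimal q on I is 10/21, and the value is 14·(10/21) + (-1)·(11/21) = 43/7.

43/7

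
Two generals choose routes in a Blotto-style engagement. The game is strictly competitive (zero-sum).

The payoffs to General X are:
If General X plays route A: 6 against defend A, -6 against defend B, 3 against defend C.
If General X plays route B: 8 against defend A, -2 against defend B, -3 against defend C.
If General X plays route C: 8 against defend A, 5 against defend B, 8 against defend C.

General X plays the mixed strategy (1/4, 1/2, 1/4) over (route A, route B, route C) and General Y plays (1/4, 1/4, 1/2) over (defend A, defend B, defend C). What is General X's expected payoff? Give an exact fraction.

35/16

Against (1/4, 1/4, 1/2), each row's expected payoff is route A: 3/2; route B: 0; route C: 29/4.
Taking the (1/4, 1/2, 1/4)-weighted average: (1/4)·(3/2) + (1/2)·(0) + (1/4)·(29/4) = 35/16.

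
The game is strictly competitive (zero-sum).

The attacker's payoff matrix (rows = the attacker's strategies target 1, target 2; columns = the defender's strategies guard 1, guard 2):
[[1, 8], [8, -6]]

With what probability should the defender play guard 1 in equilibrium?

Row minima are 1 and -6, so the attacker's maximin is 1; column maxima are 8 and 8, so the defender's minimax is 8. These differ, so the equilibrium is in mixed strategies.
Let the defender play guard 1 with probability q. The attacker is indifferent when q + 8(1−q) = 8q − 6(1−q), giving q = 2/3.

2/3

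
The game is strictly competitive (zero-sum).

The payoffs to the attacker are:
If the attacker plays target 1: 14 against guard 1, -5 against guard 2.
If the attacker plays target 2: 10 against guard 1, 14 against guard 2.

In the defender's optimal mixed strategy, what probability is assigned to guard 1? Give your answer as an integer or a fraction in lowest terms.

19/23

Row minima are -5 and 10, so the attacker's maximin is 10; column maxima are 14 and 14, so the defender's minimax is 14. These differ, so the equilibrium is in mixed strategies.
Let the defender play guard 1 with probability q. The attacker is indifferent when 14q − 5(1−q) = 10q + 14(1−q), giving q = 19/23.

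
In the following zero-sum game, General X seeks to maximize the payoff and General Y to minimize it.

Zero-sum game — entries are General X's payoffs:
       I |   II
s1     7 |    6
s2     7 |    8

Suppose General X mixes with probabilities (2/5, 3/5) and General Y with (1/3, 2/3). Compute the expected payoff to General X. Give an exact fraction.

107/15

Against (1/3, 2/3), each row's expected payoff is s1: 19/3; s2: 23/3.
Taking the (2/5, 3/5)-weighted average: (2/5)·(19/3) + (3/5)·(23/3) = 107/15.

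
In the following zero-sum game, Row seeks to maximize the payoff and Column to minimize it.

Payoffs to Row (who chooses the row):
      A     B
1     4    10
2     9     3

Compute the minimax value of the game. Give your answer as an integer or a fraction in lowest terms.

Row minima are 4 and 3, so Row's maximin is 4; column maxima are 9 and 10, so Column's minimax is 9. These differ, so the equilibrium is in mixed strategies.
Let Row play 1 with probability p. Column is indifferent when 4p + 9(1−p) = 10p + 3(1−p), giving p = 1/2.
Let Column play A with probability q. Row is indifferent when 4q + 10(1−q) = 9q + 3(1−q), giving q = 7/12.
The value is 4·(7/12) + (10)·(5/12) = 13/2.

13/2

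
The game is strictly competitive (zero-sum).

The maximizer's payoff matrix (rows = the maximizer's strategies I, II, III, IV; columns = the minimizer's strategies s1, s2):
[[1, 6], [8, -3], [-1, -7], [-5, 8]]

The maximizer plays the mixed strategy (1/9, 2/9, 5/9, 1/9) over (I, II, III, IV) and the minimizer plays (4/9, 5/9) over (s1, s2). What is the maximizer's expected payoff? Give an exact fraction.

Against (4/9, 5/9), each row's expected payoff is I: 34/9; II: 17/9; III: -13/3; IV: 20/9.
Taking the (1/9, 2/9, 5/9, 1/9)-weighted average: (1/9)·(34/9) + (2/9)·(17/9) + (5/9)·(-13/3) + (1/9)·(20/9) = -107/81.

-107/81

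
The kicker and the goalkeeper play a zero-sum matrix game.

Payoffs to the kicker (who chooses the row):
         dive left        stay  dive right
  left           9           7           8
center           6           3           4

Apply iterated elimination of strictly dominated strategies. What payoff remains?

7

Row center is strictly dominated by row left (9>6, 7>3, 8>4); eliminate center.
Column dive left is strictly dominated by stay for the goalkeeper (7<9); eliminate dive left.
Column dive right is strictly dominated by stay for the goalkeeper (7<8); eliminate dive right.
Only (left, stay) remains, with payoff 7.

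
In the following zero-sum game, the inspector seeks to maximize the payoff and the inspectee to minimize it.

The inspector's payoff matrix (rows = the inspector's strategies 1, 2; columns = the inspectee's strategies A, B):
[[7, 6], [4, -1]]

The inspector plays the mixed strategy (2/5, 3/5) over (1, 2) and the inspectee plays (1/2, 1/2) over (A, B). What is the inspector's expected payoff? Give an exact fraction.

7/2

Against (1/2, 1/2), each row's expected payoff is 1: 13/2; 2: 3/2.
Taking the (2/5, 3/5)-weighted average: (2/5)·(13/2) + (3/5)·(3/2) = 7/2.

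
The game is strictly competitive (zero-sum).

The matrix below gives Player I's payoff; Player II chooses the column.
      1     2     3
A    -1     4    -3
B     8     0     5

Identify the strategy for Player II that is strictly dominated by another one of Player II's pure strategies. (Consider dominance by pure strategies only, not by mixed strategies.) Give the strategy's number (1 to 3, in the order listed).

Player II prefers columns that give Player I less. Compare 1 with 3: -3 < -1, 5 < 8.
So 3 strictly dominates 1 for Player II; 1 is strictly dominated.

1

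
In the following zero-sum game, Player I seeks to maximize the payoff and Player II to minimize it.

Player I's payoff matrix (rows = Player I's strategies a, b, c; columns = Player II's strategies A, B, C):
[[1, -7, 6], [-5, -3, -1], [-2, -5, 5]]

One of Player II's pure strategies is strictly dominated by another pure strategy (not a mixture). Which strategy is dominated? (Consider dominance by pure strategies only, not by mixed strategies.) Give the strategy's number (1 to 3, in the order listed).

Player II prefers columns that give Player I less. Compare C with A: 1 < 6, -5 < -1, -2 < 5.
So A strictly dominates C for Player II; C is strictly dominated.

3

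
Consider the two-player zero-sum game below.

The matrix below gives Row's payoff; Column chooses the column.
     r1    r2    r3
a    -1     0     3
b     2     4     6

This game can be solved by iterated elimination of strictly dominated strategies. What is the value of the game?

Column r3 is strictly dominated by r1 for Column (-1<3, 2<6); eliminate r3.
Row a is strictly dominated by row b (2>-1, 4>0); eliminate a.
Column r2 is strictly dominated by r1 for Column (2<4); eliminate r2.
Only (b, r1) remains, with payoff 2.

2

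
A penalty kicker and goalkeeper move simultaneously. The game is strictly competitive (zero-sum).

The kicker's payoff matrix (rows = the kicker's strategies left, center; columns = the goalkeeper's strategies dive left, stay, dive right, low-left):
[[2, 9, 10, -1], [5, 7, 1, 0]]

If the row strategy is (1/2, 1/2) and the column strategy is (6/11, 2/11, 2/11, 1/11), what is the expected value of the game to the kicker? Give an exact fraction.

Against (6/11, 2/11, 2/11, 1/11), each row's expected payoff is left: 49/11; center: 46/11.
Taking the (1/2, 1/2)-weighted average: (1/2)·(49/11) + (1/2)·(46/11) = 95/22.

95/22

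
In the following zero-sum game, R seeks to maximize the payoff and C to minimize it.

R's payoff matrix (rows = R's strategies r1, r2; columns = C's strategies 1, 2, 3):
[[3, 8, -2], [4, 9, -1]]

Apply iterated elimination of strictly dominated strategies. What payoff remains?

Row r1 is strictly dominated by row r2 (4>3, 9>8, -1>-2); eliminate r1.
Column 2 is strictly dominated by 1 for C (4<9); eliminate 2.
Column 1 is strictly dominated by 3 for C (-1<4); eliminate 1.
Only (r2, 3) remains, with payoff -1.

-1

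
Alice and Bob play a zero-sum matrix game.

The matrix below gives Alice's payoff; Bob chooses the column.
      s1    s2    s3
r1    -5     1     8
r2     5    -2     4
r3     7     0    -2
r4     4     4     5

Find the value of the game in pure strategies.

Row minima: -5, -2, -2, 4 → Alice's maximin is 4.
Column maxima: 7, 4, 8 → Bob's minimax is 4.
They coincide at (r4, s2), so the value is 4.

4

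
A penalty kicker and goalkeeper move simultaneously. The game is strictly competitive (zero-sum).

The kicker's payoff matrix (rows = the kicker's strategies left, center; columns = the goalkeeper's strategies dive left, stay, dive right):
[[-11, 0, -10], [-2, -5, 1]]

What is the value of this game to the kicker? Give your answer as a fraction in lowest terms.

Column dive right is strictly dominated by dive left for the goalkeeper (it gives the kicker more in every row).
The remaining 2×2 game on (left, center) × (dive left, stay) has no saddle point. Let the kicker play left with probability p; indifference gives −11p − 2(1−p) = −5(1−p), so p = 3/14.
Similarly the goalkeeper's optimal q on dive left is 5/14, and the value is -11·(5/14) + (0)·(9/14) = -55/14.

-55/14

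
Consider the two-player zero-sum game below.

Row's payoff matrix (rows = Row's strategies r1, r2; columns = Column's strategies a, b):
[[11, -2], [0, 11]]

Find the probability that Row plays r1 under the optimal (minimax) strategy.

Row minima are -2 and 0, so Row's maximin is 0; column maxima are 11 and 11, so Column's minimax is 11. These differ, so the equilibrium is in mixed strategies.
Let Row play r1 with probability p. Column is indifferent when 11p = −2p + 11(1−p), giving p = 11/24.

11/24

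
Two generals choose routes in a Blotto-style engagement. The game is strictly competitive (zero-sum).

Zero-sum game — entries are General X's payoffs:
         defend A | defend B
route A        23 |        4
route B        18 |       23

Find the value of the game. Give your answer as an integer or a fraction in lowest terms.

Row minima are 4 and 18, so General X's maximin is 18; column maxima are 23 and 23, so General Y's minimax is 23. These differ, so the equilibrium is in mixed strategies.
Let General X play route A with probability p. General Y is indifferent when 23p + 18(1−p) = 4p + 23(1−p), giving p = 5/24.
Let General Y play defend A with probability q. General X is indifferent when 23q + 4(1−q) = 18q + 23(1−q), giving q = 19/24.
The value is 23·(19/24) + (4)·(5/24) = 457/24.

457/24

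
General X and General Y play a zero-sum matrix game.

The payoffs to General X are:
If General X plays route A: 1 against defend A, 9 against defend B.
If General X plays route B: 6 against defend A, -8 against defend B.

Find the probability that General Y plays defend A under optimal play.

17/22

Row minima are 1 and -8, so General X's maximin is 1; column maxima are 6 and 9, so General Y's minimax is 6. These differ, so the equilibrium is in mixed strategies.
Let General Y play defend A with probability q. General X is indifferent when q + 9(1−q) = 6q − 8(1−q), giving q = 17/22.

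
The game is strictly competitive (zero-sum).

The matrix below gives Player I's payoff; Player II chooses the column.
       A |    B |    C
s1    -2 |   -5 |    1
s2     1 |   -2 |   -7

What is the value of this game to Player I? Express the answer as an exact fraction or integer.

-37/11

Column A is strictly dominated by B for Player II (it gives Player I more in every row).
The remaining 2×2 game on (s1, s2) × (B, C) has no saddle point. Let Player I play s1 with probability p; indifference gives −5p − 2(1−p) = p − 7(1−p), so p = 5/11.
Similarly Player II's optimal q on B is 8/11, and the value is -5·(8/11) + (1)·(3/11) = -37/11.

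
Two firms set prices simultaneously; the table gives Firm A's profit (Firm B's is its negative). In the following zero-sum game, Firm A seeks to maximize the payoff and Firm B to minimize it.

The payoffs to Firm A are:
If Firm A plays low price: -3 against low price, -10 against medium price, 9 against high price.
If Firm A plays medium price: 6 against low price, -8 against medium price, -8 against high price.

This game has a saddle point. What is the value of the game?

Row minima: -10, -8 → Firm A's maximin is -8.
Column maxima: 6, -8, 9 → Firm B's minimax is -8.
They coincide at (medium price, medium price), so the value is -8.

-8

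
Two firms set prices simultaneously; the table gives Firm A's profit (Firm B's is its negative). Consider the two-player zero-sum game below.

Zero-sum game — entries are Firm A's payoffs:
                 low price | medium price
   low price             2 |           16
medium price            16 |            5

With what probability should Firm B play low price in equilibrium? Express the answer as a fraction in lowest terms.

Row minima are 2 and 5, so Firm A's maximin is 5; column maxima are 16 and 16, so Firm B's minimax is 16. These differ, so the equilibrium is in mixed strategies.
Let Firm B play low price with probability q. Firm A is indifferent when 2q + 16(1−q) = 16q + 5(1−q), giving q = 11/25.

11/25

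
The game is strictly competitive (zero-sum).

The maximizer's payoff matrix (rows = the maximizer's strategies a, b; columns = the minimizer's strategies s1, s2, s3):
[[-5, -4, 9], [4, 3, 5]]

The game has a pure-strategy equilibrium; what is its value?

Row minima: -5, 3 → the maximizer's maximin is 3.
Column maxima: 4, 3, 9 → the minimizer's minimax is 3.
They coincide at (b, s2), so the value is 3.

3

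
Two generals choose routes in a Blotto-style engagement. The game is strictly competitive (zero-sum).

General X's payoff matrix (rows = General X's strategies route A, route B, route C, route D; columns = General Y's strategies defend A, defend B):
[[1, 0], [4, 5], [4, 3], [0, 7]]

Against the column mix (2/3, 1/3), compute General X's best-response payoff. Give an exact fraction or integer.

13/3

route A: (1)·(2/3) + (0)·(1/3) = 2/3.
route B: (4)·(2/3) + (5)·(1/3) = 13/3.
route C: (4)·(2/3) + (3)·(1/3) = 11/3.
route D: (0)·(2/3) + (7)·(1/3) = 7/3.
The best pure response is route B with expected payoff 13/3.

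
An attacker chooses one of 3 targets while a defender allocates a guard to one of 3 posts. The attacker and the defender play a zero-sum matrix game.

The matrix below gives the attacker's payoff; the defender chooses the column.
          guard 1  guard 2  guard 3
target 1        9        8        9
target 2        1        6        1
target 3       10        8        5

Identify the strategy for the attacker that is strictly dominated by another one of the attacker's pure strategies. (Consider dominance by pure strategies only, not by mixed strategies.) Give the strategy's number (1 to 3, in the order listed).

2

Compare target 2 with target 1: 9 > 1, 8 > 6, 9 > 1.
So target 1 strictly dominates target 2 for the attacker; target 2 is strictly dominated.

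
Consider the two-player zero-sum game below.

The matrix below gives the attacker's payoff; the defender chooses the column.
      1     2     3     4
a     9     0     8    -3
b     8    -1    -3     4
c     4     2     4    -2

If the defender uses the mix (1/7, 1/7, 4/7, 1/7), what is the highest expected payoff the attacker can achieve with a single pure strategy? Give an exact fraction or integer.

a: (9)·(1/7) + (0)·(1/7) + (8)·(4/7) + (-3)·(1/7) = 38/7.
b: (8)·(1/7) + (-1)·(1/7) + (-3)·(4/7) + (4)·(1/7) = -1/7.
c: (4)·(1/7) + (2)·(1/7) + (4)·(4/7) + (-2)·(1/7) = 20/7.
The best pure response is a with expected payoff 38/7.

38/7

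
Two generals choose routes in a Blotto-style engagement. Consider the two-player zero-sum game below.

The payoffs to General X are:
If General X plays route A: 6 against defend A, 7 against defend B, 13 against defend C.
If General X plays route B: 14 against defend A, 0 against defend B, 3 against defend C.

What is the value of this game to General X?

Column defend C is strictly dominated by defend B for General Y (it gives General X more in every row).
The remaining 2×2 game on (route A, route B) × (defend A, defend B) has no saddle point. Let General X play route A with probability p; indifference gives 6p + 14(1−p) = 7p, so p = 14/15.
Similarly General Y's optimal q on defend A is 7/15, and the value is 6·(7/15) + (7)·(8/15) = 98/15.

98/15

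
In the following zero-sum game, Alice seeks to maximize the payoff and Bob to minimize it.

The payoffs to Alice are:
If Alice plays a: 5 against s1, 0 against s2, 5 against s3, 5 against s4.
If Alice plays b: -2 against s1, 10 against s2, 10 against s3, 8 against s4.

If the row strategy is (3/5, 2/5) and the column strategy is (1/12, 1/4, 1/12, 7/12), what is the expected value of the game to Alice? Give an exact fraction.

323/60

Against (1/12, 1/4, 1/12, 7/12), each row's expected payoff is a: 15/4; b: 47/6.
Taking the (3/5, 2/5)-weighted average: (3/5)·(15/4) + (2/5)·(47/6) = 323/60.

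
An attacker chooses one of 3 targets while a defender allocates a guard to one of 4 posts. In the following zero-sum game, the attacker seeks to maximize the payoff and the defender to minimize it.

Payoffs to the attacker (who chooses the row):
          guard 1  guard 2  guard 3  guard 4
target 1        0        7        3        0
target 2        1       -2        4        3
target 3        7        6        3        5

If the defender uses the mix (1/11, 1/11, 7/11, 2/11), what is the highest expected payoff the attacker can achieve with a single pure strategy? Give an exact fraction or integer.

target 1: (0)·(1/11) + (7)·(1/11) + (3)·(7/11) + (0)·(2/11) = 28/11.
target 2: (1)·(1/11) + (-2)·(1/11) + (4)·(7/11) + (3)·(2/11) = 3.
target 3: (7)·(1/11) + (6)·(1/11) + (3)·(7/11) + (5)·(2/11) = 4.
The best pure response is target 3 with expected payoff 4.

4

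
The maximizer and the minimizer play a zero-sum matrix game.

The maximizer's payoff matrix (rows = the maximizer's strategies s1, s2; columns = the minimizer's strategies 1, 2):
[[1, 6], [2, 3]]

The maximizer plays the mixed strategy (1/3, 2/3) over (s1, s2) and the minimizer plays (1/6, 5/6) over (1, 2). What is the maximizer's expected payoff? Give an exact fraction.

65/18

Against (1/6, 5/6), each row's expected payoff is s1: 31/6; s2: 17/6.
Taking the (1/3, 2/3)-weighted average: (1/3)·(31/6) + (2/3)·(17/6) = 65/18.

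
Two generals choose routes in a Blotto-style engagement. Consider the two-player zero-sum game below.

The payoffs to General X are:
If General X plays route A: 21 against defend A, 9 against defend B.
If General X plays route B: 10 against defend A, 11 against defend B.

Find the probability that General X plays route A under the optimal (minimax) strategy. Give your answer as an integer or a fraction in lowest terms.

Row minima are 9 and 10, so General X's maximin is 10; column maxima are 21 and 11, so General Y's minimax is 11. These differ, so the equilibrium is in mixed strategies.
Let General X play route A with probability p. General Y is indifferent when 21p + 10(1−p) = 9p + 11(1−p), giving p = 1/13.

1/13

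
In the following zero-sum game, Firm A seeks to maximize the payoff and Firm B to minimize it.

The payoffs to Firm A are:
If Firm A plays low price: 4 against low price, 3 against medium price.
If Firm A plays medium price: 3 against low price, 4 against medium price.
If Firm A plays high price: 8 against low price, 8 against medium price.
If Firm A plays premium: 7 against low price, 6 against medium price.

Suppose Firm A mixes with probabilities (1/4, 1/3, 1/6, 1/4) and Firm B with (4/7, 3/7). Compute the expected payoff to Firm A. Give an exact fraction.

Against (4/7, 3/7), each row's expected payoff is low price: 25/7; medium price: 24/7; high price: 8; premium: 46/7.
Taking the (1/4, 1/3, 1/6, 1/4)-weighted average: (1/4)·(25/7) + (1/3)·(24/7) + (1/6)·(8) + (1/4)·(46/7) = 421/84.

421/84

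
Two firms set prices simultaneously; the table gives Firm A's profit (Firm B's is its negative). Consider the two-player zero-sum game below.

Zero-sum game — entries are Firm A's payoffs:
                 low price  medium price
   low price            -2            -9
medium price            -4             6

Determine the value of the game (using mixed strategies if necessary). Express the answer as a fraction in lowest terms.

Row minima are -9 and -4, so Firm A's maximin is -4; column maxima are -2 and 6, so Firm B's minimax is -2. These differ, so the equilibrium is in mixed strategies.
Let Firm A play low price with probability p. Firm B is indifferent when −2p − 4(1−p) = −9p + 6(1−p), giving p = 10/17.
Let Firm B play low price with probability q. Firm A is indifferent when −2q − 9(1−q) = −4q + 6(1−q), giving q = 15/17.
The value is -2·(15/17) + (-9)·(2/17) = -48/17.

-48/17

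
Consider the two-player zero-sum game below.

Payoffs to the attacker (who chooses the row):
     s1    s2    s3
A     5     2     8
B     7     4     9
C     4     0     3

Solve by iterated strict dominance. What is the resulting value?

4

Column s1 is strictly dominated by s2 for the defender (2<5, 4<7, 0<4); eliminate s1.
Row A is strictly dominated by row B (4>2, 9>8); eliminate A.
Column s3 is strictly dominated by s2 for the defender (4<9, 0<3); eliminate s3.
Row C is strictly dominated by row B (4>0); eliminate C.
Only (B, s2) remains, with payoff 4.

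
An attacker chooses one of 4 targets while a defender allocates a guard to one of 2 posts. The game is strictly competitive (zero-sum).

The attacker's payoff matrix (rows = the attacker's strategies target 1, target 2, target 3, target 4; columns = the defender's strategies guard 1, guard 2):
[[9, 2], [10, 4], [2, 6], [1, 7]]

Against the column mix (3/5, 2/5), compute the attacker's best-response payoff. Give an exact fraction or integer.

target 1: (9)·(3/5) + (2)·(2/5) = 31/5.
target 2: (10)·(3/5) + (4)·(2/5) = 38/5.
target 3: (2)·(3/5) + (6)·(2/5) = 18/5.
target 4: (1)·(3/5) + (7)·(2/5) = 17/5.
The best pure response is target 2 with expected payoff 38/5.

38/5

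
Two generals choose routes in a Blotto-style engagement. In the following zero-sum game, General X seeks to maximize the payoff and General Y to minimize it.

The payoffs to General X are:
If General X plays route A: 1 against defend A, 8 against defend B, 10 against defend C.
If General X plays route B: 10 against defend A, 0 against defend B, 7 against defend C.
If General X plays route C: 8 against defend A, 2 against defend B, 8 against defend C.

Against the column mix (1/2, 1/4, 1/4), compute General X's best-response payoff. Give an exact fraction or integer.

27/4

route A: (1)·(1/2) + (8)·(1/4) + (10)·(1/4) = 5.
route B: (10)·(1/2) + (0)·(1/4) + (7)·(1/4) = 27/4.
route C: (8)·(1/2) + (2)·(1/4) + (8)·(1/4) = 13/2.
The best pure response is route B with expected payoff 27/4.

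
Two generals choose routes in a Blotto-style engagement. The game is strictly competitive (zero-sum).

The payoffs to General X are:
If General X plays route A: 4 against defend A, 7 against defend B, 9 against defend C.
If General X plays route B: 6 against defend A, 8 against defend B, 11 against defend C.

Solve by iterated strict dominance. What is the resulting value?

6

Column defend C is strictly dominated by defend A for General Y (4<9, 6<11); eliminate defend C.
Row route A is strictly dominated by row route B (6>4, 8>7); eliminate route A.
Column defend B is strictly dominated by defend A for General Y (6<8); eliminate defend B.
Only (route B, defend A) remains, with payoff 6.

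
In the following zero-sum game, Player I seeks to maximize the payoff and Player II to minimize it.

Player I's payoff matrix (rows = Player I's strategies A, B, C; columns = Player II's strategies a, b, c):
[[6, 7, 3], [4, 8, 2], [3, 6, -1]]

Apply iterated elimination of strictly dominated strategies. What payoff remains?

3

Row C is strictly dominated by row A (6>3, 7>6, 3>-1); eliminate C.
Column b is strictly dominated by a for Player II (6<7, 4<8); eliminate b.
Column a is strictly dominated by c for Player II (3<6, 2<4); eliminate a.
Row B is strictly dominated by row A (3>2); eliminate B.
Only (A, c) remains, with payoff 3.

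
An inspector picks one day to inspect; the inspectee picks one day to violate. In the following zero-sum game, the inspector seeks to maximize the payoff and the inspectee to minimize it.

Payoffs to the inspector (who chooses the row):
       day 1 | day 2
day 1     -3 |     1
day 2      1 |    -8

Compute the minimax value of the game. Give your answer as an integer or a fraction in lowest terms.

-23/13

Row minima are -3 and -8, so the inspector's maximin is -3; column maxima are 1 and 1, so the inspectee's minimax is 1. These differ, so the equilibrium is in mixed strategies.
Let the inspector play day 1 with probability p. The inspectee is indifferent when −3p + (1−p) = p − 8(1−p), giving p = 9/13.
Let the inspectee play day 1 with probability q. The inspector is indifferent when −3q + (1−q) = q − 8(1−q), giving q = 9/13.
The value is -3·(9/13) + (1)·(4/13) = -23/13.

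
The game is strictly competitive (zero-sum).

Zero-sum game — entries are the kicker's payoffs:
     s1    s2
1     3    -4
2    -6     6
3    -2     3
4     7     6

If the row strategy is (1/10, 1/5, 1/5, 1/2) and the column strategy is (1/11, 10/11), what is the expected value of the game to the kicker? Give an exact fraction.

21/5

Against (1/11, 10/11), each row's expected payoff is 1: -37/11; 2: 54/11; 3: 28/11; 4: 67/11.
Taking the (1/10, 1/5, 1/5, 1/2)-weighted average: (1/10)·(-37/11) + (1/5)·(54/11) + (1/5)·(28/11) + (1/2)·(67/11) = 21/5.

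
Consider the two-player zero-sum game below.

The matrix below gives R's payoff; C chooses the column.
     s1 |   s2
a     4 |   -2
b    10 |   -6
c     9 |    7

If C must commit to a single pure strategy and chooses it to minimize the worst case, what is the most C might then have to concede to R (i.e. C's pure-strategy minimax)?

7

The worst case (largest entry) in each column is s1: 10, s2: 7.
The best (smallest) of these is 7.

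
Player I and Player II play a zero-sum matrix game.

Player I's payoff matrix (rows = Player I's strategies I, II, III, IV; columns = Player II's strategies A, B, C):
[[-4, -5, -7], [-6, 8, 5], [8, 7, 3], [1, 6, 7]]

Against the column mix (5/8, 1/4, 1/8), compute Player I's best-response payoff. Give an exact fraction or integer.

I: (-4)·(5/8) + (-5)·(1/4) + (-7)·(1/8) = -37/8.
II: (-6)·(5/8) + (8)·(1/4) + (5)·(1/8) = -9/8.
III: (8)·(5/8) + (7)·(1/4) + (3)·(1/8) = 57/8.
IV: (1)·(5/8) + (6)·(1/4) + (7)·(1/8) = 3.
The best pure response is III with expected payoff 57/8.

57/8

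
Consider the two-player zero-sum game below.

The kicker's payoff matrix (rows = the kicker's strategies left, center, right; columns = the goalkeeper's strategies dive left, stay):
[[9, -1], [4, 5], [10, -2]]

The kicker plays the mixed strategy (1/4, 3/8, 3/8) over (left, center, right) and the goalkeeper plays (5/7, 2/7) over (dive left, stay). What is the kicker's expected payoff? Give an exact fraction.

Against (5/7, 2/7), each row's expected payoff is left: 43/7; center: 30/7; right: 46/7.
Taking the (1/4, 3/8, 3/8)-weighted average: (1/4)·(43/7) + (3/8)·(30/7) + (3/8)·(46/7) = 157/28.

157/28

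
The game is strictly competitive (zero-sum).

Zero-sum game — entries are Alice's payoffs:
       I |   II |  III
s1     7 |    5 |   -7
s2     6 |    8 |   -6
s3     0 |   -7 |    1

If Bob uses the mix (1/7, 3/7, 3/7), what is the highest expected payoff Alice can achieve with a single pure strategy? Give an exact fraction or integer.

12/7

s1: (7)·(1/7) + (5)·(3/7) + (-7)·(3/7) = 1/7.
s2: (6)·(1/7) + (8)·(3/7) + (-6)·(3/7) = 12/7.
s3: (0)·(1/7) + (-7)·(3/7) + (1)·(3/7) = -18/7.
The best pure response is s2 with expected payoff 12/7.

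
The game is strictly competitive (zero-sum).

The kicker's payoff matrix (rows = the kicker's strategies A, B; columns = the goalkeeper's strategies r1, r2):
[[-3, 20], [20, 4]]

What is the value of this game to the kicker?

Row minima are -3 and 4, so the kicker's maximin is 4; column maxima are 20 and 20, so the goalkeeper's minimax is 20. These differ, so the equilibrium is in mixed strategies.
Let the kicker play A with probability p. The goalkeeper is indifferent when −3p + 20(1−p) = 20p + 4(1−p), giving p = 16/39.
Let the goalkeeper play r1 with probability q. The kicker is indifferent when −3q + 20(1−q) = 20q + 4(1−q), giving q = 16/39.
The value is -3·(16/39) + (20)·(23/39) = 412/39.

412/39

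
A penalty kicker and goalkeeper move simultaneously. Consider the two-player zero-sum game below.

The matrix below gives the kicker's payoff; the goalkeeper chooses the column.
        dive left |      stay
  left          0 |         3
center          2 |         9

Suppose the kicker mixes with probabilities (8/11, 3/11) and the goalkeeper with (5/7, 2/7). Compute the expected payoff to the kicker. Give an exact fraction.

12/7

Against (5/7, 2/7), each row's expected payoff is left: 6/7; center: 4.
Taking the (8/11, 3/11)-weighted average: (8/11)·(6/7) + (3/11)·(4) = 12/7.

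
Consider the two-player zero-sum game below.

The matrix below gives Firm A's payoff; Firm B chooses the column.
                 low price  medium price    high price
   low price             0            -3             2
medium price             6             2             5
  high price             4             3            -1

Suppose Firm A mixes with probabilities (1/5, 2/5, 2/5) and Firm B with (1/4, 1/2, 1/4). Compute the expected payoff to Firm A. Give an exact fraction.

11/5

Against (1/4, 1/2, 1/4), each row's expected payoff is low price: -1; medium price: 15/4; high price: 9/4.
Taking the (1/5, 2/5, 2/5)-weighted average: (1/5)·(-1) + (2/5)·(15/4) + (2/5)·(9/4) = 11/5.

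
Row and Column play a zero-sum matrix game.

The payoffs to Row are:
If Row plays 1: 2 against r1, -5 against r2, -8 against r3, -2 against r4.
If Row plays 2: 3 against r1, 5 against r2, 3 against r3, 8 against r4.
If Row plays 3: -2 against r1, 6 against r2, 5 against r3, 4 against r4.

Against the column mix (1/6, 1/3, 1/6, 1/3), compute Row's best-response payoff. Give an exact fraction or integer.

1: (2)·(1/6) + (-5)·(1/3) + (-8)·(1/6) + (-2)·(1/3) = -10/3.
2: (3)·(1/6) + (5)·(1/3) + (3)·(1/6) + (8)·(1/3) = 16/3.
3: (-2)·(1/6) + (6)·(1/3) + (5)·(1/6) + (4)·(1/3) = 23/6.
The best pure response is 2 with expected payoff 16/3.

16/3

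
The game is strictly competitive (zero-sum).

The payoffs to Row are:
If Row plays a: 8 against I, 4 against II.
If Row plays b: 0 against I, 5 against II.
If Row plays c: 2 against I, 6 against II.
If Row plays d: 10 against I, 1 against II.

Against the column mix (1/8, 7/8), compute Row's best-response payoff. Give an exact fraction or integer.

11/2

a: (8)·(1/8) + (4)·(7/8) = 9/2.
b: (0)·(1/8) + (5)·(7/8) = 35/8.
c: (2)·(1/8) + (6)·(7/8) = 11/2.
d: (10)·(1/8) + (1)·(7/8) = 17/8.
The best pure response is c with expected payoff 11/2.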